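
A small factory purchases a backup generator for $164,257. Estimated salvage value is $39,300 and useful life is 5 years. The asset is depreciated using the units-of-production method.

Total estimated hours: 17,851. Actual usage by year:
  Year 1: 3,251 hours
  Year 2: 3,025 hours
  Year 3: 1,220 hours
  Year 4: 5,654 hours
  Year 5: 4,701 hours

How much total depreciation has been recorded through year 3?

Depreciable base = $164,257 − $39,300 = $124,957.
Rate = $124,957 / 17,851 hours = $7 per hour.
Year 1: 3,251 × $7 = $22,757. Book value $141,500.
Year 2: 3,025 × $7 = $21,175. Book value $120,325.
Year 3: 1,220 × $7 = $8,540. Book value $111,785.
Accumulated through year 3 = $164,257 − $111,785 = $52,472.

$52,472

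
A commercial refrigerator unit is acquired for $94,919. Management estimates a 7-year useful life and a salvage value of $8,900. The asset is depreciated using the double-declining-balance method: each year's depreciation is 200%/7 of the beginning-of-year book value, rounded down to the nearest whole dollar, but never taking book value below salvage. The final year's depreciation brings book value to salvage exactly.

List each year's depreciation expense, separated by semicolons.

Depreciable base = $94,919 − $8,900 = $86,019.
Year 1: ⌊$94,919 × 200%/7⌋ = $27,119. Book value $67,800.
Year 2: ⌊$67,800 × 200%/7⌋ = $19,371. Book value $48,429.
Year 3: ⌊$48,429 × 200%/7⌋ = $13,836. Book value $34,593.
Year 4: ⌊$34,593 × 200%/7⌋ = $9,883. Book value $24,710.
Year 5: ⌊$24,710 × 200%/7⌋ = $7,060. Book value $17,650.
Year 6: ⌊$17,650 × 200%/7⌋ = $5,042. Book value $12,608.
Year 7 (final): $12,608 − $8,900 = $3,708. Book value $8,900.

$27,119; $19,371; $13,836; $9,883; $7,060; $5,042; $3,708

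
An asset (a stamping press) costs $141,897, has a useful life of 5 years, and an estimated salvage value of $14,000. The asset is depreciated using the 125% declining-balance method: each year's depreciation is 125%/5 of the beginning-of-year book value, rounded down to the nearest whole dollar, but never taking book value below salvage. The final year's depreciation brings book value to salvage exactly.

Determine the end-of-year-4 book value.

$44,898

Depreciable base = $141,897 − $14,000 = $127,897.
Year 1: ⌊$141,897 × 125%/5⌋ = $35,474. Book value $106,423.
Year 2: ⌊$106,423 × 125%/5⌋ = $26,605. Book value $79,818.
Year 3: ⌊$79,818 × 125%/5⌋ = $19,954. Book value $59,864.
Year 4: ⌊$59,864 × 125%/5⌋ = $14,966. Book value $44,898.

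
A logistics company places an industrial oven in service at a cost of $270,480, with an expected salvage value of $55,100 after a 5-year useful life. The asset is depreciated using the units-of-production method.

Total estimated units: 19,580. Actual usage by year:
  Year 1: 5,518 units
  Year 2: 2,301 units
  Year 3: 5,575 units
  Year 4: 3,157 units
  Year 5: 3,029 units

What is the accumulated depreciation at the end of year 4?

$182,061

Depreciable base = $270,480 − $55,100 = $215,380.
Rate = $215,380 / 19,580 units = $11 per unit.
Year 1: 5,518 × $11 = $60,698. Book value $209,782.
Year 2: 2,301 × $11 = $25,311. Book value $184,471.
Year 3: 5,575 × $11 = $61,325. Book value $123,146.
Year 4: 3,157 × $11 = $34,727. Book value $88,419.
Accumulated through year 4 = $270,480 − $88,419 = $182,061.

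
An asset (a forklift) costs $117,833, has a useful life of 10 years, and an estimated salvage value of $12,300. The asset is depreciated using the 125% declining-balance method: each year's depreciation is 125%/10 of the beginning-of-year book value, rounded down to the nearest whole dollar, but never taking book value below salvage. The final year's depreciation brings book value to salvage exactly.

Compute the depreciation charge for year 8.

Depreciable base = $117,833 − $12,300 = $105,533.
Year 1: ⌊$117,833 × 125%/10⌋ = $14,729. Book value $103,104.
Year 2: ⌊$103,104 × 125%/10⌋ = $12,888. Book value $90,216.
Year 3: ⌊$90,216 × 125%/10⌋ = $11,277. Book value $78,939.
Year 4: ⌊$78,939 × 125%/10⌋ = $9,867. Book value $69,072.
Year 5: ⌊$69,072 × 125%/10⌋ = $8,634. Book value $60,438.
Year 6: ⌊$60,438 × 125%/10⌋ = $7,554. Book value $52,884.
Year 7: ⌊$52,884 × 125%/10⌋ = $6,610. Book value $46,274.
Year 8: ⌊$46,274 × 125%/10⌋ = $5,784. Book value $40,490.

$5,784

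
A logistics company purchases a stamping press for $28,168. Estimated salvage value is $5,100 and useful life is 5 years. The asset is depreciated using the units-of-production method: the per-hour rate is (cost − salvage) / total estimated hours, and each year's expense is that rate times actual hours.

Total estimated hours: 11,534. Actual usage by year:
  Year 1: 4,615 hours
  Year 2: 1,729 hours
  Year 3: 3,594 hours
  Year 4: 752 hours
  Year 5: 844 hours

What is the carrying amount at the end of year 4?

$6,788

Depreciable base = $28,168 − $5,100 = $23,068.
Rate = $23,068 / 11,534 hours = $2 per hour.
Year 1: 4,615 × $2 = $9,230. Book value $18,938.
Year 2: 1,729 × $2 = $3,458. Book value $15,480.
Year 3: 3,594 × $2 = $7,188. Book value $8,292.
Year 4: 752 × $2 = $1,504. Book value $6,788.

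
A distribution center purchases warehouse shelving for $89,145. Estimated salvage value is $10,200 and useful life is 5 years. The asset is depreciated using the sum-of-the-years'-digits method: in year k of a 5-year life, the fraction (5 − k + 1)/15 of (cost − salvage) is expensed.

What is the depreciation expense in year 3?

Depreciable base = $89,145 − $10,200 = $78,945.
Sum of the years' digits = 5+4+3+2+1 = 15.
Year 1: $78,945 × 5/15 = $26,315. Book value $62,830.
Year 2: $78,945 × 4/15 = $21,052. Book value $41,778.
Year 3: $78,945 × 3/15 = $15,789. Book value $25,989.

$15,789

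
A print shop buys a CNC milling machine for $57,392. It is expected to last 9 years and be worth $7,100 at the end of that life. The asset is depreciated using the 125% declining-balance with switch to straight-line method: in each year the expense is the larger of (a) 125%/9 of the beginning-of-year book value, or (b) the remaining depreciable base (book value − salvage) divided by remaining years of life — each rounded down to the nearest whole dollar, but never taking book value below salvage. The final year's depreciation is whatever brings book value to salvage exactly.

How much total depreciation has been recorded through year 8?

$45,400

Depreciable base = $57,392 − $7,100 = $50,292.
Year 1: DB = ⌊$57,392 × 125%/9⌋ = $7,971; SL = ⌊$50,292/9⌋ = $5,588 → take DB $7,971. Book value $49,421.
Year 2: DB = ⌊$49,421 × 125%/9⌋ = $6,864; SL = ⌊$42,321/8⌋ = $5,290 → take DB $6,864. Book value $42,557.
Year 3: DB = ⌊$42,557 × 125%/9⌋ = $5,910; SL = ⌊$35,457/7⌋ = $5,065 → take DB $5,910. Book value $36,647.
Year 4: DB = ⌊$36,647 × 125%/9⌋ = $5,089; SL = ⌊$29,547/6⌋ = $4,924 → take DB $5,089. Book value $31,558.
Year 5: DB = ⌊$31,558 × 125%/9⌋ = $4,383; SL = ⌊$24,458/5⌋ = $4,891 → take SL $4,891. Book value $26,667.
Year 6: DB = ⌊$26,667 × 125%/9⌋ = $3,703; SL = ⌊$19,567/4⌋ = $4,891 → take SL $4,891. Book value $21,776.
Year 7: DB = ⌊$21,776 × 125%/9⌋ = $3,024; SL = ⌊$14,676/3⌋ = $4,892 → take SL $4,892. Book value $16,884.
Year 8: DB = ⌊$16,884 × 125%/9⌋ = $2,345; SL = ⌊$9,784/2⌋ = $4,892 → take SL $4,892. Book value $11,992.
Accumulated through year 8 = $57,392 − $11,992 = $45,400.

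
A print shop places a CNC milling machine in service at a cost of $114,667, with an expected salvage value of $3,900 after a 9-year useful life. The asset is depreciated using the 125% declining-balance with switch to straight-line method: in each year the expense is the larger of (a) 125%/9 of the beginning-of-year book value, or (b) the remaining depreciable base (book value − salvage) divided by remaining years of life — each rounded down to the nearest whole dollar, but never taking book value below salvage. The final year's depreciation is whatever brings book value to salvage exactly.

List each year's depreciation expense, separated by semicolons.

Depreciable base = $114,667 − $3,900 = $110,767.
Year 1: DB = ⌊$114,667 × 125%/9⌋ = $15,925; SL = ⌊$110,767/9⌋ = $12,307 → take DB $15,925. Book value $98,742.
Year 2: DB = ⌊$98,742 × 125%/9⌋ = $13,714; SL = ⌊$94,842/8⌋ = $11,855 → take DB $13,714. Book value $85,028.
Year 3: DB = ⌊$85,028 × 125%/9⌋ = $11,809; SL = ⌊$81,128/7⌋ = $11,589 → take DB $11,809. Book value $73,219.
Year 4: DB = ⌊$73,219 × 125%/9⌋ = $10,169; SL = ⌊$69,319/6⌋ = $11,553 → take SL $11,553. Book value $61,666.
Year 5: DB = ⌊$61,666 × 125%/9⌋ = $8,564; SL = ⌊$57,766/5⌋ = $11,553 → take SL $11,553. Book value $50,113.
Year 6: DB = ⌊$50,113 × 125%/9⌋ = $6,960; SL = ⌊$46,213/4⌋ = $11,553 → take SL $11,553. Book value $38,560.
Year 7: DB = ⌊$38,560 × 125%/9⌋ = $5,355; SL = ⌊$34,660/3⌋ = $11,553 → take SL $11,553. Book value $27,007.
Year 8: DB = ⌊$27,007 × 125%/9⌋ = $3,750; SL = ⌊$23,107/2⌋ = $11,553 → take SL $11,553. Book value $15,454.
Year 9 (final): $15,454 − $3,900 = $11,554. Book value $3,900.

$15,925; $13,714; $11,809; $11,553; $11,553; $11,553; $11,553; $11,553; $11,554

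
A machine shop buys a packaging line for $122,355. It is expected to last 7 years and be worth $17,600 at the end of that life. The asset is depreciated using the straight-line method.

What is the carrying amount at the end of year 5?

$47,530

Depreciable base = $122,355 − $17,600 = $104,755.
Annual expense = $104,755 / 7 = $14,965.
End of year 1: book value $107,390.
End of year 2: book value $92,425.
End of year 3: book value $77,460.
End of year 4: book value $62,495.
End of year 5: book value $47,530.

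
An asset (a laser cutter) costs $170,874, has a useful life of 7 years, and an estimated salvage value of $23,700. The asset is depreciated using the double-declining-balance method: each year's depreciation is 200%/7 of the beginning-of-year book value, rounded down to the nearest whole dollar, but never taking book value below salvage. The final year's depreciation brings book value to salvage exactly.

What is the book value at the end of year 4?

$44,481

Depreciable base = $170,874 − $23,700 = $147,174.
Year 1: ⌊$170,874 × 200%/7⌋ = $48,821. Book value $122,053.
Year 2: ⌊$122,053 × 200%/7⌋ = $34,872. Book value $87,181.
Year 3: ⌊$87,181 × 200%/7⌋ = $24,908. Book value $62,273.
Year 4: ⌊$62,273 × 200%/7⌋ = $17,792. Book value $44,481.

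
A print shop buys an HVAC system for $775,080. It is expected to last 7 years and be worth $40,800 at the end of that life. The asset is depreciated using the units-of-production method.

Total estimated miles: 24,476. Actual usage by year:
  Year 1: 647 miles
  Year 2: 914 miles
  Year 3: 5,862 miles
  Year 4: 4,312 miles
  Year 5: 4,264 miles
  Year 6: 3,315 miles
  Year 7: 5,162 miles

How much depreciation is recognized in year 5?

$127,920

Depreciable base = $775,080 − $40,800 = $734,280.
Rate = $734,280 / 24,476 miles = $30 per mile.
Year 1: 647 × $30 = $19,410. Book value $755,670.
Year 2: 914 × $30 = $27,420. Book value $728,250.
Year 3: 5,862 × $30 = $175,860. Book value $552,390.
Year 4: 4,312 × $30 = $129,360. Book value $423,030.
Year 5: 4,264 × $30 = $127,920. Book value $295,110.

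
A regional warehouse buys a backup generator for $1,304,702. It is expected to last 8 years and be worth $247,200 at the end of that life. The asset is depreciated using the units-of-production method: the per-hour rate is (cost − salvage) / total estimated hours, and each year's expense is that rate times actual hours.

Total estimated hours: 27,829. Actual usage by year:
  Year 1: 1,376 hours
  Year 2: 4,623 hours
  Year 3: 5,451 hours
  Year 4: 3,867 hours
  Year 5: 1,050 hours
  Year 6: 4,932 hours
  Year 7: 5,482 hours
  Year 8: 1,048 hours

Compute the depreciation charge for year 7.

Depreciable base = $1,304,702 − $247,200 = $1,057,502.
Rate = $1,057,502 / 27,829 hours = $38 per hour.
Year 1: 1,376 × $38 = $52,288. Book value $1,252,414.
Year 2: 4,623 × $38 = $175,674. Book value $1,076,740.
Year 3: 5,451 × $38 = $207,138. Book value $869,602.
Year 4: 3,867 × $38 = $146,946. Book value $722,656.
Year 5: 1,050 × $38 = $39,900. Book value $682,756.
Year 6: 4,932 × $38 = $187,416. Book value $495,340.
Year 7: 5,482 × $38 = $208,316. Book value $287,024.

$208,316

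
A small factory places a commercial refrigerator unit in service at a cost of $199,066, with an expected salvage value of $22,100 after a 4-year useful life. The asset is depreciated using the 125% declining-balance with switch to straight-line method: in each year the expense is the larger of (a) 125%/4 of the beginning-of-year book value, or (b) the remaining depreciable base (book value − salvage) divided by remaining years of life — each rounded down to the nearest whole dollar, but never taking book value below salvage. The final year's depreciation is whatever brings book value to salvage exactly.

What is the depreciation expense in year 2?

$42,768

Depreciable base = $199,066 − $22,100 = $176,966.
Year 1: DB = ⌊$199,066 × 125%/4⌋ = $62,208; SL = ⌊$176,966/4⌋ = $44,241 → take DB $62,208. Book value $136,858.
Year 2: DB = ⌊$136,858 × 125%/4⌋ = $42,768; SL = ⌊$114,758/3⌋ = $38,252 → take DB $42,768. Book value $94,090.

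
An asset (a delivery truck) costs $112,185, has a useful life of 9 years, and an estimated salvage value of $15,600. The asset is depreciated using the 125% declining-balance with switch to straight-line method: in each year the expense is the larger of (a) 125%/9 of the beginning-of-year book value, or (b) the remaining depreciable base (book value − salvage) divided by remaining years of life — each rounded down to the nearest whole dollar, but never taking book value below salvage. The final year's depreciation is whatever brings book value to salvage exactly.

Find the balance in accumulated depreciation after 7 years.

$78,151

Depreciable base = $112,185 − $15,600 = $96,585.
Year 1: DB = ⌊$112,185 × 125%/9⌋ = $15,581; SL = ⌊$96,585/9⌋ = $10,731 → take DB $15,581. Book value $96,604.
Year 2: DB = ⌊$96,604 × 125%/9⌋ = $13,417; SL = ⌊$81,004/8⌋ = $10,125 → take DB $13,417. Book value $83,187.
Year 3: DB = ⌊$83,187 × 125%/9⌋ = $11,553; SL = ⌊$67,587/7⌋ = $9,655 → take DB $11,553. Book value $71,634.
Year 4: DB = ⌊$71,634 × 125%/9⌋ = $9,949; SL = ⌊$56,034/6⌋ = $9,339 → take DB $9,949. Book value $61,685.
Year 5: DB = ⌊$61,685 × 125%/9⌋ = $8,567; SL = ⌊$46,085/5⌋ = $9,217 → take SL $9,217. Book value $52,468.
Year 6: DB = ⌊$52,468 × 125%/9⌋ = $7,287; SL = ⌊$36,868/4⌋ = $9,217 → take SL $9,217. Book value $43,251.
Year 7: DB = ⌊$43,251 × 125%/9⌋ = $6,007; SL = ⌊$27,651/3⌋ = $9,217 → take SL $9,217. Book value $34,034.
Accumulated through year 7 = $112,185 − $34,034 = $78,151.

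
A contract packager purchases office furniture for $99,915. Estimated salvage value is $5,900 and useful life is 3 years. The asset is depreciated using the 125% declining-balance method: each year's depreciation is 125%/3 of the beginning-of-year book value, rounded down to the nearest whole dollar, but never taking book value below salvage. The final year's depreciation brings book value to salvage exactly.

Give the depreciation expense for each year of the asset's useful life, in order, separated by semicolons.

Depreciable base = $99,915 − $5,900 = $94,015.
Year 1: ⌊$99,915 × 125%/3⌋ = $41,631. Book value $58,284.
Year 2: ⌊$58,284 × 125%/3⌋ = $24,285. Book value $33,999.
Year 3 (final): $33,999 − $5,900 = $28,099. Book value $5,900.

$41,631; $24,285; $28,099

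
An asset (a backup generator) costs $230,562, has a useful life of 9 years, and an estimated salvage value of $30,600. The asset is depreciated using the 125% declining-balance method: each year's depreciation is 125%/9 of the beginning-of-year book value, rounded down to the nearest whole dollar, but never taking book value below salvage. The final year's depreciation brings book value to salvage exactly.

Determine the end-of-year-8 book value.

Depreciable base = $230,562 − $30,600 = $199,962.
Year 1: ⌊$230,562 × 125%/9⌋ = $32,022. Book value $198,540.
Year 2: ⌊$198,540 × 125%/9⌋ = $27,575. Book value $170,965.
Year 3: ⌊$170,965 × 125%/9⌋ = $23,745. Book value $147,220.
Year 4: ⌊$147,220 × 125%/9⌋ = $20,447. Book value $126,773.
Year 5: ⌊$126,773 × 125%/9⌋ = $17,607. Book value $109,166.
Year 6: ⌊$109,166 × 125%/9⌋ = $15,161. Book value $94,005.
Year 7: ⌊$94,005 × 125%/9⌋ = $13,056. Book value $80,949.
Year 8: ⌊$80,949 × 125%/9⌋ = $11,242. Book value $69,707.

$69,707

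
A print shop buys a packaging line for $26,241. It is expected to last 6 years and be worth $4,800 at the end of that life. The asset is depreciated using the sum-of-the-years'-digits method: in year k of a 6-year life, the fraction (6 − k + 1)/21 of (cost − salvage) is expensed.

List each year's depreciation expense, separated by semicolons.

Depreciable base = $26,241 − $4,800 = $21,441.
Sum of the years' digits = 6+5+4+3+2+1 = 21.
Year 1: $21,441 × 6/21 = $6,126. Book value $20,115.
Year 2: $21,441 × 5/21 = $5,105. Book value $15,010.
Year 3: $21,441 × 4/21 = $4,084. Book value $10,926.
Year 4: $21,441 × 3/21 = $3,063. Book value $7,863.
Year 5: $21,441 × 2/21 = $2,042. Book value $5,821.
Year 6: $21,441 × 1/21 = $1,021. Book value $4,800.

$6,126; $5,105; $4,084; $3,063; $2,042; $1,021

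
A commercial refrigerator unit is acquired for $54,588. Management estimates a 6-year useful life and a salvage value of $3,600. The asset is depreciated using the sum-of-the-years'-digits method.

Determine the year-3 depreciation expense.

$9,712

Depreciable base = $54,588 − $3,600 = $50,988.
Sum of the years' digits = 6+5+4+3+2+1 = 21.
Year 1: $50,988 × 6/21 = $14,568. Book value $40,020.
Year 2: $50,988 × 5/21 = $12,140. Book value $27,880.
Year 3: $50,988 × 4/21 = $9,712. Book value $18,168.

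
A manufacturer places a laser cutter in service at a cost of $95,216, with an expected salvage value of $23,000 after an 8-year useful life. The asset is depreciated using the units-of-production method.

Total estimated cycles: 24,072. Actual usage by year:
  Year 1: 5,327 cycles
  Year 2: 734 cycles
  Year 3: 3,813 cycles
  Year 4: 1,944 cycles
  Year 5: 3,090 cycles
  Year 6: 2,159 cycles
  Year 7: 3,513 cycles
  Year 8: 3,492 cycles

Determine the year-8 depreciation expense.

$10,476

Depreciable base = $95,216 − $23,000 = $72,216.
Rate = $72,216 / 24,072 cycles = $3 per cycle.
Year 1: 5,327 × $3 = $15,981. Book value $79,235.
Year 2: 734 × $3 = $2,202. Book value $77,033.
Year 3: 3,813 × $3 = $11,439. Book value $65,594.
Year 4: 1,944 × $3 = $5,832. Book value $59,762.
Year 5: 3,090 × $3 = $9,270. Book value $50,492.
Year 6: 2,159 × $3 = $6,477. Book value $44,015.
Year 7: 3,513 × $3 = $10,539. Book value $33,476.
Year 8: 3,492 × $3 = $10,476. Book value $23,000.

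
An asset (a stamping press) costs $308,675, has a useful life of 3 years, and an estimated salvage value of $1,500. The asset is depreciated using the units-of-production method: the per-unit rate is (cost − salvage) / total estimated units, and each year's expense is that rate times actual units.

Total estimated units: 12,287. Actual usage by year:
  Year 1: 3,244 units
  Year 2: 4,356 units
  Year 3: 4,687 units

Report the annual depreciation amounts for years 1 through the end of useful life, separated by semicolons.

Depreciable base = $308,675 − $1,500 = $307,175.
Rate = $307,175 / 12,287 units = $25 per unit.
Year 1: 3,244 × $25 = $81,100. Book value $227,575.
Year 2: 4,356 × $25 = $108,900. Book value $118,675.
Year 3: 4,687 × $25 = $117,175. Book value $1,500.

$81,100; $108,900; $117,175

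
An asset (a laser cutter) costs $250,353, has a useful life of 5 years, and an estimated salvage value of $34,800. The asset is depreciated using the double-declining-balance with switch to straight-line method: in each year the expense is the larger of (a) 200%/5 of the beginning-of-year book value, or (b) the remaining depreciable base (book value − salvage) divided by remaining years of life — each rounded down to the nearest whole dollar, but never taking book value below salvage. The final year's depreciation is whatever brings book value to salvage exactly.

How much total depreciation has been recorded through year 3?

$196,276

Depreciable base = $250,353 − $34,800 = $215,553.
Year 1: DB = ⌊$250,353 × 200%/5⌋ = $100,141; SL = ⌊$215,553/5⌋ = $43,110 → take DB $100,141. Book value $150,212.
Year 2: DB = ⌊$150,212 × 200%/5⌋ = $60,084; SL = ⌊$115,412/4⌋ = $28,853 → take DB $60,084. Book value $90,128.
Year 3: DB = ⌊$90,128 × 200%/5⌋ = $36,051; SL = ⌊$55,328/3⌋ = $18,442 → take DB $36,051. Book value $54,077.
Accumulated through year 3 = $250,353 − $54,077 = $196,276.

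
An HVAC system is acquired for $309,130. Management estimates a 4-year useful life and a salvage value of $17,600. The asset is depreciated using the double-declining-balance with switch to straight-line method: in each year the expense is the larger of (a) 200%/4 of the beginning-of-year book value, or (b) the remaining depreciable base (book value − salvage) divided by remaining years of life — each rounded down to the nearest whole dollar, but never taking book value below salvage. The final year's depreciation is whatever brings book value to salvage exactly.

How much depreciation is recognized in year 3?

Depreciable base = $309,130 − $17,600 = $291,530.
Year 1: DB = ⌊$309,130 × 200%/4⌋ = $154,565; SL = ⌊$291,530/4⌋ = $72,882 → take DB $154,565. Book value $154,565.
Year 2: DB = ⌊$154,565 × 200%/4⌋ = $77,282; SL = ⌊$136,965/3⌋ = $45,655 → take DB $77,282. Book value $77,283.
Year 3: DB = ⌊$77,283 × 200%/4⌋ = $38,641; SL = ⌊$59,683/2⌋ = $29,841 → take DB $38,641. Book value $38,642.

$38,641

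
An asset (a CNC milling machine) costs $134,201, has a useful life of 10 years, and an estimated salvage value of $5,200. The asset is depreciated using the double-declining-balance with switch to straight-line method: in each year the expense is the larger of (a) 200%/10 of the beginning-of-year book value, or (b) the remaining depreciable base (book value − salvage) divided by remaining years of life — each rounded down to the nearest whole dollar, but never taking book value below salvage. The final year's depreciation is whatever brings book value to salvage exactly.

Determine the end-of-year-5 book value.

$43,976

Depreciable base = $134,201 − $5,200 = $129,001.
Year 1: DB = ⌊$134,201 × 200%/10⌋ = $26,840; SL = ⌊$129,001/10⌋ = $12,900 → take DB $26,840. Book value $107,361.
Year 2: DB = ⌊$107,361 × 200%/10⌋ = $21,472; SL = ⌊$102,161/9⌋ = $11,351 → take DB $21,472. Book value $85,889.
Year 3: DB = ⌊$85,889 × 200%/10⌋ = $17,177; SL = ⌊$80,689/8⌋ = $10,086 → take DB $17,177. Book value $68,712.
Year 4: DB = ⌊$68,712 × 200%/10⌋ = $13,742; SL = ⌊$63,512/7⌋ = $9,073 → take DB $13,742. Book value $54,970.
Year 5: DB = ⌊$54,970 × 200%/10⌋ = $10,994; SL = ⌊$49,770/6⌋ = $8,295 → take DB $10,994. Book value $43,976.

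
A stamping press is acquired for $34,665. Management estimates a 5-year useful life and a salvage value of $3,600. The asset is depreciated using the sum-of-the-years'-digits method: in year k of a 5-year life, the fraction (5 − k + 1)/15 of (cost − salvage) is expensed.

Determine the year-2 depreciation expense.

Depreciable base = $34,665 − $3,600 = $31,065.
Sum of the years' digits = 5+4+3+2+1 = 15.
Year 1: $31,065 × 5/15 = $10,355. Book value $24,310.
Year 2: $31,065 × 4/15 = $8,284. Book value $16,026.

$8,284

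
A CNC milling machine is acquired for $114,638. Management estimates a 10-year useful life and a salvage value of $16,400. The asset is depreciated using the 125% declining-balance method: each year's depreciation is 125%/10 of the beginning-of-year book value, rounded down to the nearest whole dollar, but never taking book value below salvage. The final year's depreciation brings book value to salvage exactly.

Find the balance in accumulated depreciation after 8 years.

$75,246

Depreciable base = $114,638 − $16,400 = $98,238.
Year 1: ⌊$114,638 × 125%/10⌋ = $14,329. Book value $100,309.
Year 2: ⌊$100,309 × 125%/10⌋ = $12,538. Book value $87,771.
Year 3: ⌊$87,771 × 125%/10⌋ = $10,971. Book value $76,800.
Year 4: ⌊$76,800 × 125%/10⌋ = $9,600. Book value $67,200.
Year 5: ⌊$67,200 × 125%/10⌋ = $8,400. Book value $58,800.
Year 6: ⌊$58,800 × 125%/10⌋ = $7,350. Book value $51,450.
Year 7: ⌊$51,450 × 125%/10⌋ = $6,431. Book value $45,019.
Year 8: ⌊$45,019 × 125%/10⌋ = $5,627. Book value $39,392.
Accumulated through year 8 = $114,638 − $39,392 = $75,246.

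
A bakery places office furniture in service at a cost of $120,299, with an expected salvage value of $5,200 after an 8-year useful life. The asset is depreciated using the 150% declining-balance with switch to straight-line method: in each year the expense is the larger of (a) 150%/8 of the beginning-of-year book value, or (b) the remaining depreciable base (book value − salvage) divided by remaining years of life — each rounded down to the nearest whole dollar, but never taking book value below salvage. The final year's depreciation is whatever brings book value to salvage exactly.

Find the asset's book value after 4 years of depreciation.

Depreciable base = $120,299 − $5,200 = $115,099.
Year 1: DB = ⌊$120,299 × 150%/8⌋ = $22,556; SL = ⌊$115,099/8⌋ = $14,387 → take DB $22,556. Book value $97,743.
Year 2: DB = ⌊$97,743 × 150%/8⌋ = $18,326; SL = ⌊$92,543/7⌋ = $13,220 → take DB $18,326. Book value $79,417.
Year 3: DB = ⌊$79,417 × 150%/8⌋ = $14,890; SL = ⌊$74,217/6⌋ = $12,369 → take DB $14,890. Book value $64,527.
Year 4: DB = ⌊$64,527 × 150%/8⌋ = $12,098; SL = ⌊$59,327/5⌋ = $11,865 → take DB $12,098. Book value $52,429.

$52,429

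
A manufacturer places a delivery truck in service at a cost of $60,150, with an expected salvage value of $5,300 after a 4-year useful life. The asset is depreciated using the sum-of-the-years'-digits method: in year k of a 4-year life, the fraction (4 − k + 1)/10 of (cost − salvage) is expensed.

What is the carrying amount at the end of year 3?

Depreciable base = $60,150 − $5,300 = $54,850.
Sum of the years' digits = 4+3+2+1 = 10.
Year 1: $54,850 × 4/10 = $21,940. Book value $38,210.
Year 2: $54,850 × 3/10 = $16,455. Book value $21,755.
Year 3: $54,850 × 2/10 = $10,970. Book value $10,785.

$10,785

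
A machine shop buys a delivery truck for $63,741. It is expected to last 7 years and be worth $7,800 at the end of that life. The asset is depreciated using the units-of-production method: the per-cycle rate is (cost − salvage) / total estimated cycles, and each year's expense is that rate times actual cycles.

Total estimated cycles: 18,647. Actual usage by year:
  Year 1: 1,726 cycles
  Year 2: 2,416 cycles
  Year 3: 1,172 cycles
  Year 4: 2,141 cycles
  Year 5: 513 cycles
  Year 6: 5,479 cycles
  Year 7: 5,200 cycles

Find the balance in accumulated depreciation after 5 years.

$23,904

Depreciable base = $63,741 − $7,800 = $55,941.
Rate = $55,941 / 18,647 cycles = $3 per cycle.
Year 1: 1,726 × $3 = $5,178. Book value $58,563.
Year 2: 2,416 × $3 = $7,248. Book value $51,315.
Year 3: 1,172 × $3 = $3,516. Book value $47,799.
Year 4: 2,141 × $3 = $6,423. Book value $41,376.
Year 5: 513 × $3 = $1,539. Book value $39,837.
Accumulated through year 5 = $63,741 − $39,837 = $23,904.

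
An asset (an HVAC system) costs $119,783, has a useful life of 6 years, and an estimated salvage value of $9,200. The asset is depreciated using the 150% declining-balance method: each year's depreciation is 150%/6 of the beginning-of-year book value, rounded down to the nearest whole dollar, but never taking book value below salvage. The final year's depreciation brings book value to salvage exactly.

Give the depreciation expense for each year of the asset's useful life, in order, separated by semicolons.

$29,945; $22,459; $16,844; $12,633; $9,475; $19,227

Depreciable base = $119,783 − $9,200 = $110,583.
Year 1: ⌊$119,783 × 150%/6⌋ = $29,945. Book value $89,838.
Year 2: ⌊$89,838 × 150%/6⌋ = $22,459. Book value $67,379.
Year 3: ⌊$67,379 × 150%/6⌋ = $16,844. Book value $50,535.
Year 4: ⌊$50,535 × 150%/6⌋ = $12,633. Book value $37,902.
Year 5: ⌊$37,902 × 150%/6⌋ = $9,475. Book value $28,427.
Year 6 (final): $28,427 − $9,200 = $19,227. Book value $9,200.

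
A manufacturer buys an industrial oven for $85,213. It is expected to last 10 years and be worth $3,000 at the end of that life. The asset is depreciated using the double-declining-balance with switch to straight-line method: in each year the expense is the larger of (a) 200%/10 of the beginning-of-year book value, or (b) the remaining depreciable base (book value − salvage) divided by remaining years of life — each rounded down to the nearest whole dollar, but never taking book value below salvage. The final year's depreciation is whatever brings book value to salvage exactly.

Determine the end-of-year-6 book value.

$22,340

Depreciable base = $85,213 − $3,000 = $82,213.
Year 1: DB = ⌊$85,213 × 200%/10⌋ = $17,042; SL = ⌊$82,213/10⌋ = $8,221 → take DB $17,042. Book value $68,171.
Year 2: DB = ⌊$68,171 × 200%/10⌋ = $13,634; SL = ⌊$65,171/9⌋ = $7,241 → take DB $13,634. Book value $54,537.
Year 3: DB = ⌊$54,537 × 200%/10⌋ = $10,907; SL = ⌊$51,537/8⌋ = $6,442 → take DB $10,907. Book value $43,630.
Year 4: DB = ⌊$43,630 × 200%/10⌋ = $8,726; SL = ⌊$40,630/7⌋ = $5,804 → take DB $8,726. Book value $34,904.
Year 5: DB = ⌊$34,904 × 200%/10⌋ = $6,980; SL = ⌊$31,904/6⌋ = $5,317 → take DB $6,980. Book value $27,924.
Year 6: DB = ⌊$27,924 × 200%/10⌋ = $5,584; SL = ⌊$24,924/5⌋ = $4,984 → take DB $5,584. Book value $22,340.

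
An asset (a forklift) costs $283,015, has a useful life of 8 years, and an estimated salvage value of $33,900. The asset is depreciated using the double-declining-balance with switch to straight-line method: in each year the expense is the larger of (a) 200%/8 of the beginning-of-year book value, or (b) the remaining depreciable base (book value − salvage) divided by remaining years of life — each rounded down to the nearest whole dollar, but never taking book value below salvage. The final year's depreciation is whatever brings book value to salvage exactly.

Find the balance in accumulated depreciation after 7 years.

Depreciable base = $283,015 − $33,900 = $249,115.
Year 1: DB = ⌊$283,015 × 200%/8⌋ = $70,753; SL = ⌊$249,115/8⌋ = $31,139 → take DB $70,753. Book value $212,262.
Year 2: DB = ⌊$212,262 × 200%/8⌋ = $53,065; SL = ⌊$178,362/7⌋ = $25,480 → take DB $53,065. Book value $159,197.
Year 3: DB = ⌊$159,197 × 200%/8⌋ = $39,799; SL = ⌊$125,297/6⌋ = $20,882 → take DB $39,799. Book value $119,398.
Year 4: DB = ⌊$119,398 × 200%/8⌋ = $29,849; SL = ⌊$85,498/5⌋ = $17,099 → take DB $29,849. Book value $89,549.
Year 5: DB = ⌊$89,549 × 200%/8⌋ = $22,387; SL = ⌊$55,649/4⌋ = $13,912 → take DB $22,387. Book value $67,162.
Year 6: DB = ⌊$67,162 × 200%/8⌋ = $16,790; SL = ⌊$33,262/3⌋ = $11,087 → take DB $16,790. Book value $50,372.
Year 7: DB = ⌊$50,372 × 200%/8⌋ = $12,593; SL = ⌊$16,472/2⌋ = $8,236 → take DB $12,593. Book value $37,779.
Accumulated through year 7 = $283,015 − $37,779 = $245,236.

$245,236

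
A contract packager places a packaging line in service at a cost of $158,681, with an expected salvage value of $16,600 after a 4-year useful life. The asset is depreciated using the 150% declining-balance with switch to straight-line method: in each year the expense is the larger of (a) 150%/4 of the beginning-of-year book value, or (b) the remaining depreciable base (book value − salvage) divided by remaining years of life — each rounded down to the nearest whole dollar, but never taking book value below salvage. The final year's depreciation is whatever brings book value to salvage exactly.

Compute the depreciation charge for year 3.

Depreciable base = $158,681 − $16,600 = $142,081.
Year 1: DB = ⌊$158,681 × 150%/4⌋ = $59,505; SL = ⌊$142,081/4⌋ = $35,520 → take DB $59,505. Book value $99,176.
Year 2: DB = ⌊$99,176 × 150%/4⌋ = $37,191; SL = ⌊$82,576/3⌋ = $27,525 → take DB $37,191. Book value $61,985.
Year 3: DB = ⌊$61,985 × 150%/4⌋ = $23,244; SL = ⌊$45,385/2⌋ = $22,692 → take DB $23,244. Book value $38,741.

$23,244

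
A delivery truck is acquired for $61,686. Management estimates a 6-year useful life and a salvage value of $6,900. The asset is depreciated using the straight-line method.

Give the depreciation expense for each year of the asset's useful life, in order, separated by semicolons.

$9,131; $9,131; $9,131; $9,131; $9,131; $9,131

Depreciable base = $61,686 − $6,900 = $54,786.
Annual expense = $54,786 / 6 = $9,131.
End of year 1: book value $52,555.
End of year 2: book value $43,424.
End of year 3: book value $34,293.
End of year 4: book value $25,162.
End of year 5: book value $16,031.
End of year 6: book value $6,900.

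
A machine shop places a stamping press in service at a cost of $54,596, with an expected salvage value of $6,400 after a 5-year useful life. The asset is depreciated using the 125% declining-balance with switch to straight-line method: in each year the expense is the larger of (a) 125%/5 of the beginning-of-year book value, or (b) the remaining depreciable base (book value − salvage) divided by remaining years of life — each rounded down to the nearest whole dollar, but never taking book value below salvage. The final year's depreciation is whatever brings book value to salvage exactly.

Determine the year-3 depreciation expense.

Depreciable base = $54,596 − $6,400 = $48,196.
Year 1: DB = ⌊$54,596 × 125%/5⌋ = $13,649; SL = ⌊$48,196/5⌋ = $9,639 → take DB $13,649. Book value $40,947.
Year 2: DB = ⌊$40,947 × 125%/5⌋ = $10,236; SL = ⌊$34,547/4⌋ = $8,636 → take DB $10,236. Book value $30,711.
Year 3: DB = ⌊$30,711 × 125%/5⌋ = $7,677; SL = ⌊$24,311/3⌋ = $8,103 → take SL $8,103. Book value $22,608.

$8,103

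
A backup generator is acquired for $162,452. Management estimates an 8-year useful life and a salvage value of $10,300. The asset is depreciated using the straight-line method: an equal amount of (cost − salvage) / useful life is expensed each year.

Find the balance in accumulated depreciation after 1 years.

Depreciable base = $162,452 − $10,300 = $152,152.
Annual expense = $152,152 / 8 = $19,019.
End of year 1: book value $143,433.
Accumulated through year 1 = $162,452 − $143,433 = $19,019.

$19,019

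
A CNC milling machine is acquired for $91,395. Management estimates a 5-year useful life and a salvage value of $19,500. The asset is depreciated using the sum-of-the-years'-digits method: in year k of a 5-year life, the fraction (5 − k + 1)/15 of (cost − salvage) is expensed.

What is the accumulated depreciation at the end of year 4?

$67,102

Depreciable base = $91,395 − $19,500 = $71,895.
Sum of the years' digits = 5+4+3+2+1 = 15.
Year 1: $71,895 × 5/15 = $23,965. Book value $67,430.
Year 2: $71,895 × 4/15 = $19,172. Book value $48,258.
Year 3: $71,895 × 3/15 = $14,379. Book value $33,879.
Year 4: $71,895 × 2/15 = $9,586. Book value $24,293.
Accumulated through year 4 = $91,395 − $24,293 = $67,102.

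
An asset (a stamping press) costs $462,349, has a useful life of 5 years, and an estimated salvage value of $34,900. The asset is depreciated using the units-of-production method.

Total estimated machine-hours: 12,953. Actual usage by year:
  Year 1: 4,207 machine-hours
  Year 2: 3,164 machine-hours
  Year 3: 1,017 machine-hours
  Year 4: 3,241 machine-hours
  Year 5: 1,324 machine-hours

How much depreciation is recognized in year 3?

Depreciable base = $462,349 − $34,900 = $427,449.
Rate = $427,449 / 12,953 machine-hours = $33 per machine-hour.
Year 1: 4,207 × $33 = $138,831. Book value $323,518.
Year 2: 3,164 × $33 = $104,412. Book value $219,106.
Year 3: 1,017 × $33 = $33,561. Book value $185,545.

$33,561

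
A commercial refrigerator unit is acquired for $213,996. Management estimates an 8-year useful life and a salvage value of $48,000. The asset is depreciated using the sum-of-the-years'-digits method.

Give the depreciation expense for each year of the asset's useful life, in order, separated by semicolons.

Depreciable base = $213,996 − $48,000 = $165,996.
Sum of the years' digits = 8+7+6+5+4+3+2+1 = 36.
Year 1: $165,996 × 8/36 = $36,888. Book value $177,108.
Year 2: $165,996 × 7/36 = $32,277. Book value $144,831.
Year 3: $165,996 × 6/36 = $27,666. Book value $117,165.
Year 4: $165,996 × 5/36 = $23,055. Book value $94,110.
Year 5: $165,996 × 4/36 = $18,444. Book value $75,666.
Year 6: $165,996 × 3/36 = $13,833. Book value $61,833.
Year 7: $165,996 × 2/36 = $9,222. Book value $52,611.
Year 8: $165,996 × 1/36 = $4,611. Book value $48,000.

$36,888; $32,277; $27,666; $23,055; $18,444; $13,833; $9,222; $4,611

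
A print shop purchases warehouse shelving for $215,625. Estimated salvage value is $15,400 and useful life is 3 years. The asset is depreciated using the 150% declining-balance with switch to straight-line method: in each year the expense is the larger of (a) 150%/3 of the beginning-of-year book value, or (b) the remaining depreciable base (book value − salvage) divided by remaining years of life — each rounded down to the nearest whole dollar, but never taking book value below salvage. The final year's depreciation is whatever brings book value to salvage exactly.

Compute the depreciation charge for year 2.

$53,906

Depreciable base = $215,625 − $15,400 = $200,225.
Year 1: DB = ⌊$215,625 × 150%/3⌋ = $107,812; SL = ⌊$200,225/3⌋ = $66,741 → take DB $107,812. Book value $107,813.
Year 2: DB = ⌊$107,813 × 150%/3⌋ = $53,906; SL = ⌊$92,413/2⌋ = $46,206 → take DB $53,906. Book value $53,907.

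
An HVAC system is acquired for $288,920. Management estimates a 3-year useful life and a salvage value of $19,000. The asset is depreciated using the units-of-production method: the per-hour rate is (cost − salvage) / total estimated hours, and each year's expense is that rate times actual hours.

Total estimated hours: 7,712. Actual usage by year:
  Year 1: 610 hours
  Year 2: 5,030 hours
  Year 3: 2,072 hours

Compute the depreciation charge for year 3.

$72,520

Depreciable base = $288,920 − $19,000 = $269,920.
Rate = $269,920 / 7,712 hours = $35 per hour.
Year 1: 610 × $35 = $21,350. Book value $267,570.
Year 2: 5,030 × $35 = $176,050. Book value $91,520.
Year 3: 2,072 × $35 = $72,520. Book value $19,000.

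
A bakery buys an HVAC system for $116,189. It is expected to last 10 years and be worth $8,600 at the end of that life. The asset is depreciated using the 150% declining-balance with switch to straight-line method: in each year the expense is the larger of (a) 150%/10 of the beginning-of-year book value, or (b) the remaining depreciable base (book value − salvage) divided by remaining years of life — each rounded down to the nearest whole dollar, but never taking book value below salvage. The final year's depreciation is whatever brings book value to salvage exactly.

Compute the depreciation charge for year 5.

Depreciable base = $116,189 − $8,600 = $107,589.
Year 1: DB = ⌊$116,189 × 150%/10⌋ = $17,428; SL = ⌊$107,589/10⌋ = $10,758 → take DB $17,428. Book value $98,761.
Year 2: DB = ⌊$98,761 × 150%/10⌋ = $14,814; SL = ⌊$90,161/9⌋ = $10,017 → take DB $14,814. Book value $83,947.
Year 3: DB = ⌊$83,947 × 150%/10⌋ = $12,592; SL = ⌊$75,347/8⌋ = $9,418 → take DB $12,592. Book value $71,355.
Year 4: DB = ⌊$71,355 × 150%/10⌋ = $10,703; SL = ⌊$62,755/7⌋ = $8,965 → take DB $10,703. Book value $60,652.
Year 5: DB = ⌊$60,652 × 150%/10⌋ = $9,097; SL = ⌊$52,052/6⌋ = $8,675 → take DB $9,097. Book value $51,555.

$9,097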